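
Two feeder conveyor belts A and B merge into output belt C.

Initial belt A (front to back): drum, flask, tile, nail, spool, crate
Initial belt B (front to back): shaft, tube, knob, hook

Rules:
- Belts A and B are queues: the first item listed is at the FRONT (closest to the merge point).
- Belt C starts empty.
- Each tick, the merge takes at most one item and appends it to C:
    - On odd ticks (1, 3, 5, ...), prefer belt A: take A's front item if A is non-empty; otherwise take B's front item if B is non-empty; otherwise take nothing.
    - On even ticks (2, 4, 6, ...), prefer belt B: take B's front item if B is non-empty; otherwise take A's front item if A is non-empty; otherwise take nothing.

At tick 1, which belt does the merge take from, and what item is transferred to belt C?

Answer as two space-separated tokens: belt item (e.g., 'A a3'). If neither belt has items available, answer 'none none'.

Answer: A drum

Derivation:
Tick 1: prefer A, take drum from A; A=[flask,tile,nail,spool,crate] B=[shaft,tube,knob,hook] C=[drum]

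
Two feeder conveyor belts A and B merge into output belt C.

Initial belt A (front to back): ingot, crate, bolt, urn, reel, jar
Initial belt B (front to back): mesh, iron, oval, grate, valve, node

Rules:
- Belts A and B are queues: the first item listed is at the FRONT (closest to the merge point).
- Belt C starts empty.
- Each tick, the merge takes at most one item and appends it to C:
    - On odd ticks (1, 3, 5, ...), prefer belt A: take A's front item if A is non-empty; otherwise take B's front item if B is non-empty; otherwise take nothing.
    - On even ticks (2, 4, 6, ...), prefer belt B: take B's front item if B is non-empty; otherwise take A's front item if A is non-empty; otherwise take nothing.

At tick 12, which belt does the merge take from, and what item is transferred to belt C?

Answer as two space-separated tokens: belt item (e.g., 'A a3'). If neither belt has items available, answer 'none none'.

Answer: B node

Derivation:
Tick 1: prefer A, take ingot from A; A=[crate,bolt,urn,reel,jar] B=[mesh,iron,oval,grate,valve,node] C=[ingot]
Tick 2: prefer B, take mesh from B; A=[crate,bolt,urn,reel,jar] B=[iron,oval,grate,valve,node] C=[ingot,mesh]
Tick 3: prefer A, take crate from A; A=[bolt,urn,reel,jar] B=[iron,oval,grate,valve,node] C=[ingot,mesh,crate]
Tick 4: prefer B, take iron from B; A=[bolt,urn,reel,jar] B=[oval,grate,valve,node] C=[ingot,mesh,crate,iron]
Tick 5: prefer A, take bolt from A; A=[urn,reel,jar] B=[oval,grate,valve,node] C=[ingot,mesh,crate,iron,bolt]
Tick 6: prefer B, take oval from B; A=[urn,reel,jar] B=[grate,valve,node] C=[ingot,mesh,crate,iron,bolt,oval]
Tick 7: prefer A, take urn from A; A=[reel,jar] B=[grate,valve,node] C=[ingot,mesh,crate,iron,bolt,oval,urn]
Tick 8: prefer B, take grate from B; A=[reel,jar] B=[valve,node] C=[ingot,mesh,crate,iron,bolt,oval,urn,grate]
Tick 9: prefer A, take reel from A; A=[jar] B=[valve,node] C=[ingot,mesh,crate,iron,bolt,oval,urn,grate,reel]
Tick 10: prefer B, take valve from B; A=[jar] B=[node] C=[ingot,mesh,crate,iron,bolt,oval,urn,grate,reel,valve]
Tick 11: prefer A, take jar from A; A=[-] B=[node] C=[ingot,mesh,crate,iron,bolt,oval,urn,grate,reel,valve,jar]
Tick 12: prefer B, take node from B; A=[-] B=[-] C=[ingot,mesh,crate,iron,bolt,oval,urn,grate,reel,valve,jar,node]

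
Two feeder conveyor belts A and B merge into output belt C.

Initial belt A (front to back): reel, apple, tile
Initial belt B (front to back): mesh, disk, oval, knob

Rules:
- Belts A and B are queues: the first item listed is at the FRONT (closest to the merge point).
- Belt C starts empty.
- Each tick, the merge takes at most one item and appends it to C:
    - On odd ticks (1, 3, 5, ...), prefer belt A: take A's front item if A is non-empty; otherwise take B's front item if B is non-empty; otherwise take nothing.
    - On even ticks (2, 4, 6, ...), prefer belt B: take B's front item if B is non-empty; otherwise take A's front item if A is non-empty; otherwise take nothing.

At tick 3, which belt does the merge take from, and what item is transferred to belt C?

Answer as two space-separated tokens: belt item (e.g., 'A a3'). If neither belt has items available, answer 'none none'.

Tick 1: prefer A, take reel from A; A=[apple,tile] B=[mesh,disk,oval,knob] C=[reel]
Tick 2: prefer B, take mesh from B; A=[apple,tile] B=[disk,oval,knob] C=[reel,mesh]
Tick 3: prefer A, take apple from A; A=[tile] B=[disk,oval,knob] C=[reel,mesh,apple]

Answer: A apple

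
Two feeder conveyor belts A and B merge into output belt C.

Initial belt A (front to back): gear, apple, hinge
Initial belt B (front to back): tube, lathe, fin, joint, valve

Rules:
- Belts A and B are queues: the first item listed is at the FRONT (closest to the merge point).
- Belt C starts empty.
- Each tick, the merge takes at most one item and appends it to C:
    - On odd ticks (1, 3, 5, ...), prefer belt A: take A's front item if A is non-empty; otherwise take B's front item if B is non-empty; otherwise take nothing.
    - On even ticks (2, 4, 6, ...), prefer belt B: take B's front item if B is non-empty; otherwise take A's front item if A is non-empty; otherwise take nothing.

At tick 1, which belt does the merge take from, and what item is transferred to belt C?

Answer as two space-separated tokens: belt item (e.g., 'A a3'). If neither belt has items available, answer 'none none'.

Answer: A gear

Derivation:
Tick 1: prefer A, take gear from A; A=[apple,hinge] B=[tube,lathe,fin,joint,valve] C=[gear]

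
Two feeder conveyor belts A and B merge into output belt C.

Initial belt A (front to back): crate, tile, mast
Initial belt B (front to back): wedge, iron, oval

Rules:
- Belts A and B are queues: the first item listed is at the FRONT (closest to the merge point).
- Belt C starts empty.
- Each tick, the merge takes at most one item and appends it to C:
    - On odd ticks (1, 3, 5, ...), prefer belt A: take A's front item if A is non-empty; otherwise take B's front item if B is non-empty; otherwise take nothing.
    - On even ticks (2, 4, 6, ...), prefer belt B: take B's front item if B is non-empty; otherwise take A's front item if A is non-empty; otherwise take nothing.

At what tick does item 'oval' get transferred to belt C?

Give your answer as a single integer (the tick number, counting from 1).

Answer: 6

Derivation:
Tick 1: prefer A, take crate from A; A=[tile,mast] B=[wedge,iron,oval] C=[crate]
Tick 2: prefer B, take wedge from B; A=[tile,mast] B=[iron,oval] C=[crate,wedge]
Tick 3: prefer A, take tile from A; A=[mast] B=[iron,oval] C=[crate,wedge,tile]
Tick 4: prefer B, take iron from B; A=[mast] B=[oval] C=[crate,wedge,tile,iron]
Tick 5: prefer A, take mast from A; A=[-] B=[oval] C=[crate,wedge,tile,iron,mast]
Tick 6: prefer B, take oval from B; A=[-] B=[-] C=[crate,wedge,tile,iron,mast,oval]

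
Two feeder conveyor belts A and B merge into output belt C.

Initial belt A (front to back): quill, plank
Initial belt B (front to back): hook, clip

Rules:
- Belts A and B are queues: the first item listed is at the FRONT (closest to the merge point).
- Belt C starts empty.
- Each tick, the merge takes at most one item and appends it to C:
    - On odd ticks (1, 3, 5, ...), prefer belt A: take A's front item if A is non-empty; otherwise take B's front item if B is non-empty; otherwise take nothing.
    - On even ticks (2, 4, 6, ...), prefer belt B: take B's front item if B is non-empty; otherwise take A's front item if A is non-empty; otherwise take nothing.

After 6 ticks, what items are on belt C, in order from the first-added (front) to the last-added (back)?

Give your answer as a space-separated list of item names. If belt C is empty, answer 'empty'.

Answer: quill hook plank clip

Derivation:
Tick 1: prefer A, take quill from A; A=[plank] B=[hook,clip] C=[quill]
Tick 2: prefer B, take hook from B; A=[plank] B=[clip] C=[quill,hook]
Tick 3: prefer A, take plank from A; A=[-] B=[clip] C=[quill,hook,plank]
Tick 4: prefer B, take clip from B; A=[-] B=[-] C=[quill,hook,plank,clip]
Tick 5: prefer A, both empty, nothing taken; A=[-] B=[-] C=[quill,hook,plank,clip]
Tick 6: prefer B, both empty, nothing taken; A=[-] B=[-] C=[quill,hook,plank,clip]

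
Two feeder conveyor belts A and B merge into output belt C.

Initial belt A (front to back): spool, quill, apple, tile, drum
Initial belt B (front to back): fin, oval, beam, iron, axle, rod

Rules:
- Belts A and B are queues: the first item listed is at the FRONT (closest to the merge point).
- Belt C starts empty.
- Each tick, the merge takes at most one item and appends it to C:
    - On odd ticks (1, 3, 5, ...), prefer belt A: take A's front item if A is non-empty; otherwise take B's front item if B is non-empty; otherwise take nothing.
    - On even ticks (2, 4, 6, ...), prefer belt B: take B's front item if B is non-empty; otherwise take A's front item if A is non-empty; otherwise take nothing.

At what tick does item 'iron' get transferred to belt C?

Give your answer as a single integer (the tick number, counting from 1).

Tick 1: prefer A, take spool from A; A=[quill,apple,tile,drum] B=[fin,oval,beam,iron,axle,rod] C=[spool]
Tick 2: prefer B, take fin from B; A=[quill,apple,tile,drum] B=[oval,beam,iron,axle,rod] C=[spool,fin]
Tick 3: prefer A, take quill from A; A=[apple,tile,drum] B=[oval,beam,iron,axle,rod] C=[spool,fin,quill]
Tick 4: prefer B, take oval from B; A=[apple,tile,drum] B=[beam,iron,axle,rod] C=[spool,fin,quill,oval]
Tick 5: prefer A, take apple from A; A=[tile,drum] B=[beam,iron,axle,rod] C=[spool,fin,quill,oval,apple]
Tick 6: prefer B, take beam from B; A=[tile,drum] B=[iron,axle,rod] C=[spool,fin,quill,oval,apple,beam]
Tick 7: prefer A, take tile from A; A=[drum] B=[iron,axle,rod] C=[spool,fin,quill,oval,apple,beam,tile]
Tick 8: prefer B, take iron from B; A=[drum] B=[axle,rod] C=[spool,fin,quill,oval,apple,beam,tile,iron]

Answer: 8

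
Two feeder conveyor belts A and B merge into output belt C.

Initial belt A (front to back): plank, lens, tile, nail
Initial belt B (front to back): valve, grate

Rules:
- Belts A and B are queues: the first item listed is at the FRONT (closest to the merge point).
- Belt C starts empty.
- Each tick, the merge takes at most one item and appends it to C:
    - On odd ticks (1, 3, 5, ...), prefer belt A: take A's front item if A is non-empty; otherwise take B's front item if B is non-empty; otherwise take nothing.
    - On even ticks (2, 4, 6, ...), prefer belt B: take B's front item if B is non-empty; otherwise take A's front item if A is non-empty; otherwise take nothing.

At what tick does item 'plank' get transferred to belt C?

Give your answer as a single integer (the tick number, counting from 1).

Answer: 1

Derivation:
Tick 1: prefer A, take plank from A; A=[lens,tile,nail] B=[valve,grate] C=[plank]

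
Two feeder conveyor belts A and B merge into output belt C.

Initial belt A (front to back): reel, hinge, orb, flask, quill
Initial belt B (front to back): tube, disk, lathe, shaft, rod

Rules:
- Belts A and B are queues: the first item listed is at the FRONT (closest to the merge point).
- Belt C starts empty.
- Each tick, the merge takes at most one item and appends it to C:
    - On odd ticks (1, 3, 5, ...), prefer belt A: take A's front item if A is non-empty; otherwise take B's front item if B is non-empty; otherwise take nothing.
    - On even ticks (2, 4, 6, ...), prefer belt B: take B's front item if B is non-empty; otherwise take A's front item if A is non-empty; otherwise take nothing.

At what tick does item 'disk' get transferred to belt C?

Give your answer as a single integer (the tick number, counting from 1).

Tick 1: prefer A, take reel from A; A=[hinge,orb,flask,quill] B=[tube,disk,lathe,shaft,rod] C=[reel]
Tick 2: prefer B, take tube from B; A=[hinge,orb,flask,quill] B=[disk,lathe,shaft,rod] C=[reel,tube]
Tick 3: prefer A, take hinge from A; A=[orb,flask,quill] B=[disk,lathe,shaft,rod] C=[reel,tube,hinge]
Tick 4: prefer B, take disk from B; A=[orb,flask,quill] B=[lathe,shaft,rod] C=[reel,tube,hinge,disk]

Answer: 4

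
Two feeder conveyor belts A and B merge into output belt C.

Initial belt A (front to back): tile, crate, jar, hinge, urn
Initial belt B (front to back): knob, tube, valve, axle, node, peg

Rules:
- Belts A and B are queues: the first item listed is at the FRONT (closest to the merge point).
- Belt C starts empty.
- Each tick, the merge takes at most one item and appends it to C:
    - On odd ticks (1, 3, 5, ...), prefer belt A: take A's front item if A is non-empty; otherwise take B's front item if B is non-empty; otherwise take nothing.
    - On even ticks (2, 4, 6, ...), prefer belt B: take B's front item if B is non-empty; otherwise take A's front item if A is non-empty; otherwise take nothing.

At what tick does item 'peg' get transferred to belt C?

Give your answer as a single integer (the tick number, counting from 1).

Tick 1: prefer A, take tile from A; A=[crate,jar,hinge,urn] B=[knob,tube,valve,axle,node,peg] C=[tile]
Tick 2: prefer B, take knob from B; A=[crate,jar,hinge,urn] B=[tube,valve,axle,node,peg] C=[tile,knob]
Tick 3: prefer A, take crate from A; A=[jar,hinge,urn] B=[tube,valve,axle,node,peg] C=[tile,knob,crate]
Tick 4: prefer B, take tube from B; A=[jar,hinge,urn] B=[valve,axle,node,peg] C=[tile,knob,crate,tube]
Tick 5: prefer A, take jar from A; A=[hinge,urn] B=[valve,axle,node,peg] C=[tile,knob,crate,tube,jar]
Tick 6: prefer B, take valve from B; A=[hinge,urn] B=[axle,node,peg] C=[tile,knob,crate,tube,jar,valve]
Tick 7: prefer A, take hinge from A; A=[urn] B=[axle,node,peg] C=[tile,knob,crate,tube,jar,valve,hinge]
Tick 8: prefer B, take axle from B; A=[urn] B=[node,peg] C=[tile,knob,crate,tube,jar,valve,hinge,axle]
Tick 9: prefer A, take urn from A; A=[-] B=[node,peg] C=[tile,knob,crate,tube,jar,valve,hinge,axle,urn]
Tick 10: prefer B, take node from B; A=[-] B=[peg] C=[tile,knob,crate,tube,jar,valve,hinge,axle,urn,node]
Tick 11: prefer A, take peg from B; A=[-] B=[-] C=[tile,knob,crate,tube,jar,valve,hinge,axle,urn,node,peg]

Answer: 11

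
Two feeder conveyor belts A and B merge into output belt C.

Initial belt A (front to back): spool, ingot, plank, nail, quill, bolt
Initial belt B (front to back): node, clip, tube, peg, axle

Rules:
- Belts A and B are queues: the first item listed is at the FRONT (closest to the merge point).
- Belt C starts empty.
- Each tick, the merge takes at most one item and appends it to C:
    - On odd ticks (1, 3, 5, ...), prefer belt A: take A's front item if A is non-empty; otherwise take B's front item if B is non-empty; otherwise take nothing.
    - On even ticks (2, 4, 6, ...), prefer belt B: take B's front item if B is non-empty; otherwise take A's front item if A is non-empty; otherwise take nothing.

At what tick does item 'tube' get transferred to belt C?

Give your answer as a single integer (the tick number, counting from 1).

Answer: 6

Derivation:
Tick 1: prefer A, take spool from A; A=[ingot,plank,nail,quill,bolt] B=[node,clip,tube,peg,axle] C=[spool]
Tick 2: prefer B, take node from B; A=[ingot,plank,nail,quill,bolt] B=[clip,tube,peg,axle] C=[spool,node]
Tick 3: prefer A, take ingot from A; A=[plank,nail,quill,bolt] B=[clip,tube,peg,axle] C=[spool,node,ingot]
Tick 4: prefer B, take clip from B; A=[plank,nail,quill,bolt] B=[tube,peg,axle] C=[spool,node,ingot,clip]
Tick 5: prefer A, take plank from A; A=[nail,quill,bolt] B=[tube,peg,axle] C=[spool,node,ingot,clip,plank]
Tick 6: prefer B, take tube from B; A=[nail,quill,bolt] B=[peg,axle] C=[spool,node,ingot,clip,plank,tube]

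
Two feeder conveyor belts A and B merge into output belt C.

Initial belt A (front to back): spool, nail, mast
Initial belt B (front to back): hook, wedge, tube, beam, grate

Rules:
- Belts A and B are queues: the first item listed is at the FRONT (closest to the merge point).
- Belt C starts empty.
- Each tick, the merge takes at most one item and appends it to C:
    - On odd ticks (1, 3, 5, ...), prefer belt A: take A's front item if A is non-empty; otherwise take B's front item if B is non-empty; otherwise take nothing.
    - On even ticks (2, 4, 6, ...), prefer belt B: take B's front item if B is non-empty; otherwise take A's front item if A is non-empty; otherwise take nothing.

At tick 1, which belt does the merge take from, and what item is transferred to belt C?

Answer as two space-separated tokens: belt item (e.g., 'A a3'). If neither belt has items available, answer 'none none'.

Answer: A spool

Derivation:
Tick 1: prefer A, take spool from A; A=[nail,mast] B=[hook,wedge,tube,beam,grate] C=[spool]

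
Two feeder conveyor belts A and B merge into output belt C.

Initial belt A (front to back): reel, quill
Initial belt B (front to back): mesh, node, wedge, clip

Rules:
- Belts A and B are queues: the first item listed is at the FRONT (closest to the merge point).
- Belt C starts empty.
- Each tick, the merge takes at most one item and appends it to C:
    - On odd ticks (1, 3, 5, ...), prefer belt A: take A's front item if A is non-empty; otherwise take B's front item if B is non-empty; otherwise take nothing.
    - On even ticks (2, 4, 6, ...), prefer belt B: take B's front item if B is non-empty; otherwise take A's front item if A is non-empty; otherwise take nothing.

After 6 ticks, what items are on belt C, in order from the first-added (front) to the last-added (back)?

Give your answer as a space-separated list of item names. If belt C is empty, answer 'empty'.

Tick 1: prefer A, take reel from A; A=[quill] B=[mesh,node,wedge,clip] C=[reel]
Tick 2: prefer B, take mesh from B; A=[quill] B=[node,wedge,clip] C=[reel,mesh]
Tick 3: prefer A, take quill from A; A=[-] B=[node,wedge,clip] C=[reel,mesh,quill]
Tick 4: prefer B, take node from B; A=[-] B=[wedge,clip] C=[reel,mesh,quill,node]
Tick 5: prefer A, take wedge from B; A=[-] B=[clip] C=[reel,mesh,quill,node,wedge]
Tick 6: prefer B, take clip from B; A=[-] B=[-] C=[reel,mesh,quill,node,wedge,clip]

Answer: reel mesh quill node wedge clip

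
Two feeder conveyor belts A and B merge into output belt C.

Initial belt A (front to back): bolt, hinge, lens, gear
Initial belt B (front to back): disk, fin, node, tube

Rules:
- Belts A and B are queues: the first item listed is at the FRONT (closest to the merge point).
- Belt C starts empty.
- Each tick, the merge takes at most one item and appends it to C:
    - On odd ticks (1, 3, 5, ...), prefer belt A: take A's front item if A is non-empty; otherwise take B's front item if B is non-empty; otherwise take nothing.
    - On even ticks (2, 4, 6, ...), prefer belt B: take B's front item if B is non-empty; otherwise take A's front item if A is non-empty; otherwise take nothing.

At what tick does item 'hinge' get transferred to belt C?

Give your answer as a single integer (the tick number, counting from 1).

Tick 1: prefer A, take bolt from A; A=[hinge,lens,gear] B=[disk,fin,node,tube] C=[bolt]
Tick 2: prefer B, take disk from B; A=[hinge,lens,gear] B=[fin,node,tube] C=[bolt,disk]
Tick 3: prefer A, take hinge from A; A=[lens,gear] B=[fin,node,tube] C=[bolt,disk,hinge]

Answer: 3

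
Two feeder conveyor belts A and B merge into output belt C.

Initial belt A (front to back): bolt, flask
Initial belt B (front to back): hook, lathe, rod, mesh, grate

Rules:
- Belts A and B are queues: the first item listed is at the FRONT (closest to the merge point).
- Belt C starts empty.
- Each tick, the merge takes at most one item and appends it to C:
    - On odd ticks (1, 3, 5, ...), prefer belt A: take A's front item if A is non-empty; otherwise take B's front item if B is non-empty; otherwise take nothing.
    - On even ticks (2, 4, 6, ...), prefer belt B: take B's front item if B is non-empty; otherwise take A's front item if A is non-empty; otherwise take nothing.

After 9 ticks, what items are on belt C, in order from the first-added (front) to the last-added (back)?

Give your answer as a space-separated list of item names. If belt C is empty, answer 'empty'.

Tick 1: prefer A, take bolt from A; A=[flask] B=[hook,lathe,rod,mesh,grate] C=[bolt]
Tick 2: prefer B, take hook from B; A=[flask] B=[lathe,rod,mesh,grate] C=[bolt,hook]
Tick 3: prefer A, take flask from A; A=[-] B=[lathe,rod,mesh,grate] C=[bolt,hook,flask]
Tick 4: prefer B, take lathe from B; A=[-] B=[rod,mesh,grate] C=[bolt,hook,flask,lathe]
Tick 5: prefer A, take rod from B; A=[-] B=[mesh,grate] C=[bolt,hook,flask,lathe,rod]
Tick 6: prefer B, take mesh from B; A=[-] B=[grate] C=[bolt,hook,flask,lathe,rod,mesh]
Tick 7: prefer A, take grate from B; A=[-] B=[-] C=[bolt,hook,flask,lathe,rod,mesh,grate]
Tick 8: prefer B, both empty, nothing taken; A=[-] B=[-] C=[bolt,hook,flask,lathe,rod,mesh,grate]
Tick 9: prefer A, both empty, nothing taken; A=[-] B=[-] C=[bolt,hook,flask,lathe,rod,mesh,grate]

Answer: bolt hook flask lathe rod mesh grate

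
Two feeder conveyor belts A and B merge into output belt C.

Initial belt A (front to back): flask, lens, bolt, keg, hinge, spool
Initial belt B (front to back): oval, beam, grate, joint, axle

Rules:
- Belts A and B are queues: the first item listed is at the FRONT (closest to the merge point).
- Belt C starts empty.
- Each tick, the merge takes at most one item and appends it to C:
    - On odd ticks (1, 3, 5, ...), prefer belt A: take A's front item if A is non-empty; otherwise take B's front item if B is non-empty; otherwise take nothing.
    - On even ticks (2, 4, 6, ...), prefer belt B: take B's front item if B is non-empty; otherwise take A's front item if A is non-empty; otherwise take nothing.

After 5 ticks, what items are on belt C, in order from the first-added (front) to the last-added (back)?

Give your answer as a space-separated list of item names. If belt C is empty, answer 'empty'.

Answer: flask oval lens beam bolt

Derivation:
Tick 1: prefer A, take flask from A; A=[lens,bolt,keg,hinge,spool] B=[oval,beam,grate,joint,axle] C=[flask]
Tick 2: prefer B, take oval from B; A=[lens,bolt,keg,hinge,spool] B=[beam,grate,joint,axle] C=[flask,oval]
Tick 3: prefer A, take lens from A; A=[bolt,keg,hinge,spool] B=[beam,grate,joint,axle] C=[flask,oval,lens]
Tick 4: prefer B, take beam from B; A=[bolt,keg,hinge,spool] B=[grate,joint,axle] C=[flask,oval,lens,beam]
Tick 5: prefer A, take bolt from A; A=[keg,hinge,spool] B=[grate,joint,axle] C=[flask,oval,lens,beam,bolt]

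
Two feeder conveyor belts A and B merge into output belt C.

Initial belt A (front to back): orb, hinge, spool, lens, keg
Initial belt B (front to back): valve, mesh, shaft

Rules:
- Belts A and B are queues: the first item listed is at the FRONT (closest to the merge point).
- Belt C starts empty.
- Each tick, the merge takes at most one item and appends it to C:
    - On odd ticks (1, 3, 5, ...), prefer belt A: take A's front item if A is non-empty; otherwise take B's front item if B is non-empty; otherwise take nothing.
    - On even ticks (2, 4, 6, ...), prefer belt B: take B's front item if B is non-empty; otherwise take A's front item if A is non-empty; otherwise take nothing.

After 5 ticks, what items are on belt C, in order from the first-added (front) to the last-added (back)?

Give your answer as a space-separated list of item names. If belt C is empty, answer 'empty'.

Answer: orb valve hinge mesh spool

Derivation:
Tick 1: prefer A, take orb from A; A=[hinge,spool,lens,keg] B=[valve,mesh,shaft] C=[orb]
Tick 2: prefer B, take valve from B; A=[hinge,spool,lens,keg] B=[mesh,shaft] C=[orb,valve]
Tick 3: prefer A, take hinge from A; A=[spool,lens,keg] B=[mesh,shaft] C=[orb,valve,hinge]
Tick 4: prefer B, take mesh from B; A=[spool,lens,keg] B=[shaft] C=[orb,valve,hinge,mesh]
Tick 5: prefer A, take spool from A; A=[lens,keg] B=[shaft] C=[orb,valve,hinge,mesh,spool]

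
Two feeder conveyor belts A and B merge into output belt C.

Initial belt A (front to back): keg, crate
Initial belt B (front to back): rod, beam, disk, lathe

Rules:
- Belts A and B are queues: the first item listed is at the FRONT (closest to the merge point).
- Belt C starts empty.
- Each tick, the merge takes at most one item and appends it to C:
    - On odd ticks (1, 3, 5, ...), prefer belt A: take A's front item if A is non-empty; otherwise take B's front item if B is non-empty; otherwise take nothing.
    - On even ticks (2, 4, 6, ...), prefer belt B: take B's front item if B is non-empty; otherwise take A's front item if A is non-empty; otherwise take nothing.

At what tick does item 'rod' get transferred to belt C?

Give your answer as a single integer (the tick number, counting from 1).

Answer: 2

Derivation:
Tick 1: prefer A, take keg from A; A=[crate] B=[rod,beam,disk,lathe] C=[keg]
Tick 2: prefer B, take rod from B; A=[crate] B=[beam,disk,lathe] C=[keg,rod]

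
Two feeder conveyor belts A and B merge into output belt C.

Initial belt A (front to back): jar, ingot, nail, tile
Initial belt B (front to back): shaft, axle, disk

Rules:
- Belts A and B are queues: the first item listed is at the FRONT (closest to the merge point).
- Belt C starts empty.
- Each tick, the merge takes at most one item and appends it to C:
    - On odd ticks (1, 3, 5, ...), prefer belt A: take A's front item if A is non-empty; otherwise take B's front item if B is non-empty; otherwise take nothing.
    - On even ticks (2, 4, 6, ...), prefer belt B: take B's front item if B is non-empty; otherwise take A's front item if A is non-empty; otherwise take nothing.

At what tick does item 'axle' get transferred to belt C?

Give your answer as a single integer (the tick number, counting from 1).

Tick 1: prefer A, take jar from A; A=[ingot,nail,tile] B=[shaft,axle,disk] C=[jar]
Tick 2: prefer B, take shaft from B; A=[ingot,nail,tile] B=[axle,disk] C=[jar,shaft]
Tick 3: prefer A, take ingot from A; A=[nail,tile] B=[axle,disk] C=[jar,shaft,ingot]
Tick 4: prefer B, take axle from B; A=[nail,tile] B=[disk] C=[jar,shaft,ingot,axle]

Answer: 4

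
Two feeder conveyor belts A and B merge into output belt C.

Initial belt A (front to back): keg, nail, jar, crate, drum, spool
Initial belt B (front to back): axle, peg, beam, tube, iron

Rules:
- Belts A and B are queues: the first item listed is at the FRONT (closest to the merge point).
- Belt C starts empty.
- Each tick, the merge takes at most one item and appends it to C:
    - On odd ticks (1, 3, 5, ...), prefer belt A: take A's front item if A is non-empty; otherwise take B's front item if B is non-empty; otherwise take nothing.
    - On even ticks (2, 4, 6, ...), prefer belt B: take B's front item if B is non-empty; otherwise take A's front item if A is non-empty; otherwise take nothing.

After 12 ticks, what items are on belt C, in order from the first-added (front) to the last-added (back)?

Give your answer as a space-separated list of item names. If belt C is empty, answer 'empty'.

Answer: keg axle nail peg jar beam crate tube drum iron spool

Derivation:
Tick 1: prefer A, take keg from A; A=[nail,jar,crate,drum,spool] B=[axle,peg,beam,tube,iron] C=[keg]
Tick 2: prefer B, take axle from B; A=[nail,jar,crate,drum,spool] B=[peg,beam,tube,iron] C=[keg,axle]
Tick 3: prefer A, take nail from A; A=[jar,crate,drum,spool] B=[peg,beam,tube,iron] C=[keg,axle,nail]
Tick 4: prefer B, take peg from B; A=[jar,crate,drum,spool] B=[beam,tube,iron] C=[keg,axle,nail,peg]
Tick 5: prefer A, take jar from A; A=[crate,drum,spool] B=[beam,tube,iron] C=[keg,axle,nail,peg,jar]
Tick 6: prefer B, take beam from B; A=[crate,drum,spool] B=[tube,iron] C=[keg,axle,nail,peg,jar,beam]
Tick 7: prefer A, take crate from A; A=[drum,spool] B=[tube,iron] C=[keg,axle,nail,peg,jar,beam,crate]
Tick 8: prefer B, take tube from B; A=[drum,spool] B=[iron] C=[keg,axle,nail,peg,jar,beam,crate,tube]
Tick 9: prefer A, take drum from A; A=[spool] B=[iron] C=[keg,axle,nail,peg,jar,beam,crate,tube,drum]
Tick 10: prefer B, take iron from B; A=[spool] B=[-] C=[keg,axle,nail,peg,jar,beam,crate,tube,drum,iron]
Tick 11: prefer A, take spool from A; A=[-] B=[-] C=[keg,axle,nail,peg,jar,beam,crate,tube,drum,iron,spool]
Tick 12: prefer B, both empty, nothing taken; A=[-] B=[-] C=[keg,axle,nail,peg,jar,beam,crate,tube,drum,iron,spool]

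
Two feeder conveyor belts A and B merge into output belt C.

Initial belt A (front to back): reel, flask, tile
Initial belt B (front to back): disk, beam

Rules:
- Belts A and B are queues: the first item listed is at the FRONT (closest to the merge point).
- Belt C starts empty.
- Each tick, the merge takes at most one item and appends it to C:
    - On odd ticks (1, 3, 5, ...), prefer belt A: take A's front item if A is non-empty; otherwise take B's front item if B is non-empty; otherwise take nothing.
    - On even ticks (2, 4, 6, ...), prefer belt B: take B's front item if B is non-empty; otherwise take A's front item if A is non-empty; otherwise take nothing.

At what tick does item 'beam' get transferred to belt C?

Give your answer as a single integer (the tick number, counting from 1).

Answer: 4

Derivation:
Tick 1: prefer A, take reel from A; A=[flask,tile] B=[disk,beam] C=[reel]
Tick 2: prefer B, take disk from B; A=[flask,tile] B=[beam] C=[reel,disk]
Tick 3: prefer A, take flask from A; A=[tile] B=[beam] C=[reel,disk,flask]
Tick 4: prefer B, take beam from B; A=[tile] B=[-] C=[reel,disk,flask,beam]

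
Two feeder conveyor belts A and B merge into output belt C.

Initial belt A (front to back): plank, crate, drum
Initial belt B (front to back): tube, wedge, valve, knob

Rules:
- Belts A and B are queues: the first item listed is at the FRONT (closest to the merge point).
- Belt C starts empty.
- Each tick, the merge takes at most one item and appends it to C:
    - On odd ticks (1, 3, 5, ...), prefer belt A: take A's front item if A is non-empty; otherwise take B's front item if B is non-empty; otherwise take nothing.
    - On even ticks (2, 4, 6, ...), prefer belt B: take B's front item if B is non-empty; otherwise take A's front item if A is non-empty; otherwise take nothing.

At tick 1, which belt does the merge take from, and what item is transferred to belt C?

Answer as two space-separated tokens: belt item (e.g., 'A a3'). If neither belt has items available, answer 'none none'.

Tick 1: prefer A, take plank from A; A=[crate,drum] B=[tube,wedge,valve,knob] C=[plank]

Answer: A plank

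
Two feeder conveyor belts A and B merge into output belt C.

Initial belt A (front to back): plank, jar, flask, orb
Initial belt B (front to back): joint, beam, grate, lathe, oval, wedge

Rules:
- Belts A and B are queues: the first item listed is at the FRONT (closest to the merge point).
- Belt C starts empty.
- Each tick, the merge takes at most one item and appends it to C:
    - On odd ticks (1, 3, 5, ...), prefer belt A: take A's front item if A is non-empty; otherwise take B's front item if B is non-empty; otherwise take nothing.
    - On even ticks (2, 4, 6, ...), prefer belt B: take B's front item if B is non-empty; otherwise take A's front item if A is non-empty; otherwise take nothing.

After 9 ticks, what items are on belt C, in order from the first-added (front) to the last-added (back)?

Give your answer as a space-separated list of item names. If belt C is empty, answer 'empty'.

Answer: plank joint jar beam flask grate orb lathe oval

Derivation:
Tick 1: prefer A, take plank from A; A=[jar,flask,orb] B=[joint,beam,grate,lathe,oval,wedge] C=[plank]
Tick 2: prefer B, take joint from B; A=[jar,flask,orb] B=[beam,grate,lathe,oval,wedge] C=[plank,joint]
Tick 3: prefer A, take jar from A; A=[flask,orb] B=[beam,grate,lathe,oval,wedge] C=[plank,joint,jar]
Tick 4: prefer B, take beam from B; A=[flask,orb] B=[grate,lathe,oval,wedge] C=[plank,joint,jar,beam]
Tick 5: prefer A, take flask from A; A=[orb] B=[grate,lathe,oval,wedge] C=[plank,joint,jar,beam,flask]
Tick 6: prefer B, take grate from B; A=[orb] B=[lathe,oval,wedge] C=[plank,joint,jar,beam,flask,grate]
Tick 7: prefer A, take orb from A; A=[-] B=[lathe,oval,wedge] C=[plank,joint,jar,beam,flask,grate,orb]
Tick 8: prefer B, take lathe from B; A=[-] B=[oval,wedge] C=[plank,joint,jar,beam,flask,grate,orb,lathe]
Tick 9: prefer A, take oval from B; A=[-] B=[wedge] C=[plank,joint,jar,beam,flask,grate,orb,lathe,oval]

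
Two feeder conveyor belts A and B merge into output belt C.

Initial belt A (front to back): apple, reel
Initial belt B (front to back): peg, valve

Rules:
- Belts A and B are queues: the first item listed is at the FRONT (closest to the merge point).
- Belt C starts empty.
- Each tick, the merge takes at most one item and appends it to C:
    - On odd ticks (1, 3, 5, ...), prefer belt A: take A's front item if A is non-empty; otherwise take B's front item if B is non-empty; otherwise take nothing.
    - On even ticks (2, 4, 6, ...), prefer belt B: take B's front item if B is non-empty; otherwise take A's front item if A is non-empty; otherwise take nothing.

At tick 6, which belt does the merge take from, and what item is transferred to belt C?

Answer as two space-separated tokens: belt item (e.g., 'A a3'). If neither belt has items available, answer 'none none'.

Answer: none none

Derivation:
Tick 1: prefer A, take apple from A; A=[reel] B=[peg,valve] C=[apple]
Tick 2: prefer B, take peg from B; A=[reel] B=[valve] C=[apple,peg]
Tick 3: prefer A, take reel from A; A=[-] B=[valve] C=[apple,peg,reel]
Tick 4: prefer B, take valve from B; A=[-] B=[-] C=[apple,peg,reel,valve]
Tick 5: prefer A, both empty, nothing taken; A=[-] B=[-] C=[apple,peg,reel,valve]
Tick 6: prefer B, both empty, nothing taken; A=[-] B=[-] C=[apple,peg,reel,valve]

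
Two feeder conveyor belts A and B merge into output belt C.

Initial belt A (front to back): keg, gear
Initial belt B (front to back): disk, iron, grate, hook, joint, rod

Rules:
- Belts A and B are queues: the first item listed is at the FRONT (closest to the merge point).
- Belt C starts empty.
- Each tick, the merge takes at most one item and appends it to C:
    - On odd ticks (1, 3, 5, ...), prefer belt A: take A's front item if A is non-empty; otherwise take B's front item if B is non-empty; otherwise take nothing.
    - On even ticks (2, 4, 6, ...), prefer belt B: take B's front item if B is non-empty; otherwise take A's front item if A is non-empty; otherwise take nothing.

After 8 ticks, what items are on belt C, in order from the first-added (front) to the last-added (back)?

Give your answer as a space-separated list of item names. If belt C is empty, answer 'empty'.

Tick 1: prefer A, take keg from A; A=[gear] B=[disk,iron,grate,hook,joint,rod] C=[keg]
Tick 2: prefer B, take disk from B; A=[gear] B=[iron,grate,hook,joint,rod] C=[keg,disk]
Tick 3: prefer A, take gear from A; A=[-] B=[iron,grate,hook,joint,rod] C=[keg,disk,gear]
Tick 4: prefer B, take iron from B; A=[-] B=[grate,hook,joint,rod] C=[keg,disk,gear,iron]
Tick 5: prefer A, take grate from B; A=[-] B=[hook,joint,rod] C=[keg,disk,gear,iron,grate]
Tick 6: prefer B, take hook from B; A=[-] B=[joint,rod] C=[keg,disk,gear,iron,grate,hook]
Tick 7: prefer A, take joint from B; A=[-] B=[rod] C=[keg,disk,gear,iron,grate,hook,joint]
Tick 8: prefer B, take rod from B; A=[-] B=[-] C=[keg,disk,gear,iron,grate,hook,joint,rod]

Answer: keg disk gear iron grate hook joint rod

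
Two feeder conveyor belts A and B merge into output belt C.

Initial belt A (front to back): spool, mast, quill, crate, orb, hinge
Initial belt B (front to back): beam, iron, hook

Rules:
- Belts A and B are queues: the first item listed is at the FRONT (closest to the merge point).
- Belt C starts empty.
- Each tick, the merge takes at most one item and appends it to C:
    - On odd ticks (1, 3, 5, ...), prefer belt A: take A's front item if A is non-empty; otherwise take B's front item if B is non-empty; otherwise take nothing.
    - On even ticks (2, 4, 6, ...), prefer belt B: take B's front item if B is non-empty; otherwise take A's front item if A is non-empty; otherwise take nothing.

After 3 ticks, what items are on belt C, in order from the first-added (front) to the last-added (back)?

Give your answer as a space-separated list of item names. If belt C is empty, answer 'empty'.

Tick 1: prefer A, take spool from A; A=[mast,quill,crate,orb,hinge] B=[beam,iron,hook] C=[spool]
Tick 2: prefer B, take beam from B; A=[mast,quill,crate,orb,hinge] B=[iron,hook] C=[spool,beam]
Tick 3: prefer A, take mast from A; A=[quill,crate,orb,hinge] B=[iron,hook] C=[spool,beam,mast]

Answer: spool beam mast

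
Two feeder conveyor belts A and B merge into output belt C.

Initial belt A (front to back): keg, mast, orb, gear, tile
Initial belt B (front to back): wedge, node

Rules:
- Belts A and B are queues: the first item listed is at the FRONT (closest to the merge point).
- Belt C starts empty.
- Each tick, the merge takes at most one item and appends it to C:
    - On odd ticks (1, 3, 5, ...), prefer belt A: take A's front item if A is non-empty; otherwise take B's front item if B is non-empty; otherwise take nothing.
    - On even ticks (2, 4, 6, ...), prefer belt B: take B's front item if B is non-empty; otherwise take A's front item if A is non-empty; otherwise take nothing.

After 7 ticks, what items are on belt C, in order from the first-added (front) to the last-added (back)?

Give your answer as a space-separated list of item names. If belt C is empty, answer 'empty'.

Answer: keg wedge mast node orb gear tile

Derivation:
Tick 1: prefer A, take keg from A; A=[mast,orb,gear,tile] B=[wedge,node] C=[keg]
Tick 2: prefer B, take wedge from B; A=[mast,orb,gear,tile] B=[node] C=[keg,wedge]
Tick 3: prefer A, take mast from A; A=[orb,gear,tile] B=[node] C=[keg,wedge,mast]
Tick 4: prefer B, take node from B; A=[orb,gear,tile] B=[-] C=[keg,wedge,mast,node]
Tick 5: prefer A, take orb from A; A=[gear,tile] B=[-] C=[keg,wedge,mast,node,orb]
Tick 6: prefer B, take gear from A; A=[tile] B=[-] C=[keg,wedge,mast,node,orb,gear]
Tick 7: prefer A, take tile from A; A=[-] B=[-] C=[keg,wedge,mast,node,orb,gear,tile]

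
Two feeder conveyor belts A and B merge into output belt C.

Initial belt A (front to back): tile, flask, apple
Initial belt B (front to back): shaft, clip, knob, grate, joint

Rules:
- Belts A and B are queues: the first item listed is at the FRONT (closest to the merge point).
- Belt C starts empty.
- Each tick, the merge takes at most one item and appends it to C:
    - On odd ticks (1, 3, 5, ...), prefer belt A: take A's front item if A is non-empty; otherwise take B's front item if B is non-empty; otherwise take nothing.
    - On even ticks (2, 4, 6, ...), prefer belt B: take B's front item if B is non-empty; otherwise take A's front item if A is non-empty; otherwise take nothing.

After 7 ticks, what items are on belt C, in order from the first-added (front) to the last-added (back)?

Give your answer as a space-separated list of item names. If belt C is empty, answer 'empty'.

Tick 1: prefer A, take tile from A; A=[flask,apple] B=[shaft,clip,knob,grate,joint] C=[tile]
Tick 2: prefer B, take shaft from B; A=[flask,apple] B=[clip,knob,grate,joint] C=[tile,shaft]
Tick 3: prefer A, take flask from A; A=[apple] B=[clip,knob,grate,joint] C=[tile,shaft,flask]
Tick 4: prefer B, take clip from B; A=[apple] B=[knob,grate,joint] C=[tile,shaft,flask,clip]
Tick 5: prefer A, take apple from A; A=[-] B=[knob,grate,joint] C=[tile,shaft,flask,clip,apple]
Tick 6: prefer B, take knob from B; A=[-] B=[grate,joint] C=[tile,shaft,flask,clip,apple,knob]
Tick 7: prefer A, take grate from B; A=[-] B=[joint] C=[tile,shaft,flask,clip,apple,knob,grate]

Answer: tile shaft flask clip apple knob grate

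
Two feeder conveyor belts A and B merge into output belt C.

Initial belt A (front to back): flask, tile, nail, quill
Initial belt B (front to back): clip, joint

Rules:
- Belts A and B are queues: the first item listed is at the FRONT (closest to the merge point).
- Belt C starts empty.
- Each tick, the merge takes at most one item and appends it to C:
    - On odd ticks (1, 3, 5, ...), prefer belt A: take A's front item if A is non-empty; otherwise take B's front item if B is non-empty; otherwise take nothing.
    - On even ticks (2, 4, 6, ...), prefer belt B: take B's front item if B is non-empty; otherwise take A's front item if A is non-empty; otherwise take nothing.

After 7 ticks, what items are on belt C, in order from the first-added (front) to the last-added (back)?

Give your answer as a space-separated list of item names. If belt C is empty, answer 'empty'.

Tick 1: prefer A, take flask from A; A=[tile,nail,quill] B=[clip,joint] C=[flask]
Tick 2: prefer B, take clip from B; A=[tile,nail,quill] B=[joint] C=[flask,clip]
Tick 3: prefer A, take tile from A; A=[nail,quill] B=[joint] C=[flask,clip,tile]
Tick 4: prefer B, take joint from B; A=[nail,quill] B=[-] C=[flask,clip,tile,joint]
Tick 5: prefer A, take nail from A; A=[quill] B=[-] C=[flask,clip,tile,joint,nail]
Tick 6: prefer B, take quill from A; A=[-] B=[-] C=[flask,clip,tile,joint,nail,quill]
Tick 7: prefer A, both empty, nothing taken; A=[-] B=[-] C=[flask,clip,tile,joint,nail,quill]

Answer: flask clip tile joint nail quill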